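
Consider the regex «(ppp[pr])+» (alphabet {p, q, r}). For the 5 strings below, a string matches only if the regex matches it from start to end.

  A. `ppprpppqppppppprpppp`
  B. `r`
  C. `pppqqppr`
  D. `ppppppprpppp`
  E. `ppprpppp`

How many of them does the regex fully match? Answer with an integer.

A → no match
B → no match — must start with `ppp`
C → no match
D → match
E → match
Total matched: 2

2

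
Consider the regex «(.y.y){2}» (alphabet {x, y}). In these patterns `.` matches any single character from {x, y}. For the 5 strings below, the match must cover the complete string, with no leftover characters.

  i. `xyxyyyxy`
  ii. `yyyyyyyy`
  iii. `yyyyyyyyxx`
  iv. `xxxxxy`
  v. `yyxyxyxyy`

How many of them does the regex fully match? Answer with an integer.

2

i → match
ii → match
iii → no match — must end with `y`
iv → no match
v → no match
Total matched: 2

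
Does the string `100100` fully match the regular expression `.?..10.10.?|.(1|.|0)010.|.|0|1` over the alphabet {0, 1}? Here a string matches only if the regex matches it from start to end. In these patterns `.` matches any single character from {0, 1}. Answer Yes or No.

Yes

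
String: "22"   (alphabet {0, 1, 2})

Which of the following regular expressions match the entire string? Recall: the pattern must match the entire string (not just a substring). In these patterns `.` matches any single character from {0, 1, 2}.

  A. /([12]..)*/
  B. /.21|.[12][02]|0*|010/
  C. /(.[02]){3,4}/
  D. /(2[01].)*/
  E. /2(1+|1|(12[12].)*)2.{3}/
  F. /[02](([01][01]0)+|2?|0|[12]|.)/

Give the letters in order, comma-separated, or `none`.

A → no match
B → no match
C → no match
D → no match
E → no match
F → match

F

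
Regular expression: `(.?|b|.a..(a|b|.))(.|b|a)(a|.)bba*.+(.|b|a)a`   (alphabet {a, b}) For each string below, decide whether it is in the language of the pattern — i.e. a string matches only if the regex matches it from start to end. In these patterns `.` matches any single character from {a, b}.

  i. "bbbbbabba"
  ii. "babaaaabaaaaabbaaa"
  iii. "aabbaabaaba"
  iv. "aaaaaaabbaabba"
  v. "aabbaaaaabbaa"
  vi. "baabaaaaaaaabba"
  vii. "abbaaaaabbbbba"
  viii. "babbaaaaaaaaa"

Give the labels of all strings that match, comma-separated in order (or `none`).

i, iii, iv, v, viii

i → match
ii → no match
iii → match
iv → match
v → match
vi → no match
vii → no match
viii → match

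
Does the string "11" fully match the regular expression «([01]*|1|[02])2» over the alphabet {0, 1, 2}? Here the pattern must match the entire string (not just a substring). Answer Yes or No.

No

Every match must end with "2", but "11" does not.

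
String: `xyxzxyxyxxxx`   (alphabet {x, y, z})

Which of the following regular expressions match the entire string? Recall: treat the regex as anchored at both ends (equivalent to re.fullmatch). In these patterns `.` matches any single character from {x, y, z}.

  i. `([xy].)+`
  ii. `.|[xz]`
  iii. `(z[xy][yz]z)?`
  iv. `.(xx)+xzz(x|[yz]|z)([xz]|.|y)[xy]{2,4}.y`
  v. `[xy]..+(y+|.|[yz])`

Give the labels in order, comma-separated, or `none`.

i, v

i → match
ii → no match
iii → no match
iv → no match — must end with `y`
v → match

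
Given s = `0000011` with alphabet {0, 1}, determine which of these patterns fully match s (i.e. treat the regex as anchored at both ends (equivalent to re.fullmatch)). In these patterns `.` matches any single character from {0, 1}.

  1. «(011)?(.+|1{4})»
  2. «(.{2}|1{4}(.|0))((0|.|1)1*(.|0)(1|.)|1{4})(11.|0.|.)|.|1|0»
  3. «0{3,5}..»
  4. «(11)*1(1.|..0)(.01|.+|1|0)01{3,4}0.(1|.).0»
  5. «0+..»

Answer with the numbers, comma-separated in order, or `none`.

1 → match
2 → no match
3 → match
4 → no match — must end with `0`
5 → match

1, 3, 5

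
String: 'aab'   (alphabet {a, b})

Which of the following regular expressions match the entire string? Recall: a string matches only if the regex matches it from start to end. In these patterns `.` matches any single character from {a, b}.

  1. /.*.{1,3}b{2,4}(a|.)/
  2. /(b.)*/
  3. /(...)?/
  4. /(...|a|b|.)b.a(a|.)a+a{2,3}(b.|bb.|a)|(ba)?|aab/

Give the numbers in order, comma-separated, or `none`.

3, 4

1 → no match
2 → no match
3 → match
4 → match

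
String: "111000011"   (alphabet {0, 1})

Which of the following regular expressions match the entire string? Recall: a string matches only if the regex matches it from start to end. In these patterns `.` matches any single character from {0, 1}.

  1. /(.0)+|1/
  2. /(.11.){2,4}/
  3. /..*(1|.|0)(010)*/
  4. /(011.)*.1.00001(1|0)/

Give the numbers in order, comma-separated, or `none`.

3, 4

1 → no match
2 → no match
3 → match
4 → match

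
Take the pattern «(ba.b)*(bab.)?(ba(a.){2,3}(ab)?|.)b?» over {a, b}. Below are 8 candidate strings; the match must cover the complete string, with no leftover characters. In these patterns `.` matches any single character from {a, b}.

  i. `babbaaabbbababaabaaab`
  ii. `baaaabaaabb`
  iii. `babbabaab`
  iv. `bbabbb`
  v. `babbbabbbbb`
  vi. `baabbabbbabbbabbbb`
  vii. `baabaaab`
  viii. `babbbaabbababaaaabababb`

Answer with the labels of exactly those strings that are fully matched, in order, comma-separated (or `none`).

ii, vi, vii, viii

i → no match
ii → match
iii → no match
iv → no match
v → no match
vi → match
vii → match
viii → match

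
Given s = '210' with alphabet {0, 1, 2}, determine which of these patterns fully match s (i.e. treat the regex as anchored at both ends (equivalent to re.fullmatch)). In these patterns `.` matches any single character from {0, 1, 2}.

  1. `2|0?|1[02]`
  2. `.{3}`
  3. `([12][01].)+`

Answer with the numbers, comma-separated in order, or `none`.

2, 3

1 → no match
2 → match
3 → match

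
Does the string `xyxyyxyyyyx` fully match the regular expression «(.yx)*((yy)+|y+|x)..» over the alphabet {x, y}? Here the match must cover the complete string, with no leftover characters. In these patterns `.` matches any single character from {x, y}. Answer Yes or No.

Yes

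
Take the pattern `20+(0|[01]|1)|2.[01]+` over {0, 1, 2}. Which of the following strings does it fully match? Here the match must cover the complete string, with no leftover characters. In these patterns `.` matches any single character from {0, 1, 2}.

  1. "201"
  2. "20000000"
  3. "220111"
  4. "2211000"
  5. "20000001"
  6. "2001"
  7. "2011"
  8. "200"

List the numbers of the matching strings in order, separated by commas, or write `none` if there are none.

1, 2, 3, 4, 5, 6, 7, 8

1 → match
2 → match
3 → match
4 → match
5 → match
6 → match
7 → match
8 → match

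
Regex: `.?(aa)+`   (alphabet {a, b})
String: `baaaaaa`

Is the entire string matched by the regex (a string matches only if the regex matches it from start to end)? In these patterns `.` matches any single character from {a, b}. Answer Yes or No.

Yes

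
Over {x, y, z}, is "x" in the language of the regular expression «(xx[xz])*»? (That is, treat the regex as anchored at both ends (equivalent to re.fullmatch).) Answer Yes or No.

No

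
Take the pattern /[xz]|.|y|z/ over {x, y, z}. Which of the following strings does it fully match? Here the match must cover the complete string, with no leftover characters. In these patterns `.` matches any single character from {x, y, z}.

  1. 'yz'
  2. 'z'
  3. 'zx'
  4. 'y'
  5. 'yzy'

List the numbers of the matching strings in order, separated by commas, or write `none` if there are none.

1. 'yz' → no match
2. 'z' → match
3. 'zx' → no match
4. 'y' → match
5. 'yzy' → no match

2, 4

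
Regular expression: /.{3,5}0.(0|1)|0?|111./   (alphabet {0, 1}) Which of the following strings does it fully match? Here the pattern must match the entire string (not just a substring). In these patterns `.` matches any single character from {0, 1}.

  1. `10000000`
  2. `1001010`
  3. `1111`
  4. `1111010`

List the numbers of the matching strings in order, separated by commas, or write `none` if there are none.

1, 2, 3, 4

1 → match
2 → match
3 → match
4 → match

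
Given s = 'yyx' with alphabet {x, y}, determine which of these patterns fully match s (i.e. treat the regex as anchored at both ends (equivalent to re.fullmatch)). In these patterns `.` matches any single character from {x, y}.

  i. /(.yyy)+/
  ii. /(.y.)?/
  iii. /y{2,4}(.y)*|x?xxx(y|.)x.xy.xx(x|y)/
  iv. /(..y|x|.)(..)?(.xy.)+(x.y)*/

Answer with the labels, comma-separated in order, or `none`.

ii

i → no match — must end with 'yyy'
ii → match
iii → no match
iv → no match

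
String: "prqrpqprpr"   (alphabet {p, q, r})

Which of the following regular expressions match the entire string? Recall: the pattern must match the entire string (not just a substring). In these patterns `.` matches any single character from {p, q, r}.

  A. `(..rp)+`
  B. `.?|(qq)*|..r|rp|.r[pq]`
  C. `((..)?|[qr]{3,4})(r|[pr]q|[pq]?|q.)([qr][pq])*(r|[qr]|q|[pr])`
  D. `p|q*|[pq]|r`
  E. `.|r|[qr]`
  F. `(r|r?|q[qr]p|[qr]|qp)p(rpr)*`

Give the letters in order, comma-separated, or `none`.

C

A → no match — must end with "rp"
B → no match
C → match
D → no match
E → no match
F → no match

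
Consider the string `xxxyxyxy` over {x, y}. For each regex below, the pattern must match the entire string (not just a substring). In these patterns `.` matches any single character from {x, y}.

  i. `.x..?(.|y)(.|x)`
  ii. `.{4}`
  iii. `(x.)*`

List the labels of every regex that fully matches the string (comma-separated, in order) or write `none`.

i → no match
ii → no match
iii → match

iii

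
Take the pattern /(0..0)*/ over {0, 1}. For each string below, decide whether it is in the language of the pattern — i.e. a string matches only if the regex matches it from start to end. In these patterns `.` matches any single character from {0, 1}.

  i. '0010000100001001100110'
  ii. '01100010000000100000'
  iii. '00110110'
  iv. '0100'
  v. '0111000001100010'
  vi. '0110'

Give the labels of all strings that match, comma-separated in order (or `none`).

i → no match
ii → match
iii → no match
iv → match
v → no match
vi → match

ii, iv, vi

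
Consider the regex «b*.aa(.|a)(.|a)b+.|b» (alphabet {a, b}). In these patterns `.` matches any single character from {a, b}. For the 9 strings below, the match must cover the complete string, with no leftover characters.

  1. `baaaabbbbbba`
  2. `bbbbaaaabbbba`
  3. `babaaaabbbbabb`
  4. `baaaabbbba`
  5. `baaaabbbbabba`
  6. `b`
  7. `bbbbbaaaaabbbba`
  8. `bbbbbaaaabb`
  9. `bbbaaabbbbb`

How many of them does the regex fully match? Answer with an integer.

7

1 → match
2 → match
3 → no match
4 → match
5 → no match
6 → match
7 → match
8 → match
9 → match
Total matched: 7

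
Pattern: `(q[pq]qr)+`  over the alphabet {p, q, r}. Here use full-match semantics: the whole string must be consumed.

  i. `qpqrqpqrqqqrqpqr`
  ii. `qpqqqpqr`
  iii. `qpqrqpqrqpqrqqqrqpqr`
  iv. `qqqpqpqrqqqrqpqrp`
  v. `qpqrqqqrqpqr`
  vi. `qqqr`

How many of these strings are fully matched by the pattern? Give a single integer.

i → match
ii → no match
iii → match
iv → no match — must end with `qr`
v → match
vi → match
Total matched: 4

4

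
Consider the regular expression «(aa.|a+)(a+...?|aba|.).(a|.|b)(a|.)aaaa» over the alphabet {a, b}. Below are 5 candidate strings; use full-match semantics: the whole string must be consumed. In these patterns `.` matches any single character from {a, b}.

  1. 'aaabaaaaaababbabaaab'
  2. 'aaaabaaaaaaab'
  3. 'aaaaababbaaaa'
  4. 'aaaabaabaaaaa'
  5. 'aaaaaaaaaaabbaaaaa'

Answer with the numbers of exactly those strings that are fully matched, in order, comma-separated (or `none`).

3, 4, 5

1 → no match — must end with 'aaaa'
2 → no match — must end with 'aaaa'
3 → match
4 → match
5 → match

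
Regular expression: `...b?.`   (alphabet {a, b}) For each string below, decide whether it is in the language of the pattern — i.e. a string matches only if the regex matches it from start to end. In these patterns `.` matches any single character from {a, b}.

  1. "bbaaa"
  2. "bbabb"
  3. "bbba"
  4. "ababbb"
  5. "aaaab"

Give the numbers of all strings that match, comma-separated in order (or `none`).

1 → no match
2 → match
3 → match
4 → no match
5 → no match

2, 3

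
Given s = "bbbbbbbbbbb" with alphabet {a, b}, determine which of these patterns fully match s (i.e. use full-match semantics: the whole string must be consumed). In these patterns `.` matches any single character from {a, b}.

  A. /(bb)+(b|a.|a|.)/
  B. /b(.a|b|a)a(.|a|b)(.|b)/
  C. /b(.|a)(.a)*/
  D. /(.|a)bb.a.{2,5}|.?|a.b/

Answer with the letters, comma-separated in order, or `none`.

A → match
B → no match
C → no match
D → no match

A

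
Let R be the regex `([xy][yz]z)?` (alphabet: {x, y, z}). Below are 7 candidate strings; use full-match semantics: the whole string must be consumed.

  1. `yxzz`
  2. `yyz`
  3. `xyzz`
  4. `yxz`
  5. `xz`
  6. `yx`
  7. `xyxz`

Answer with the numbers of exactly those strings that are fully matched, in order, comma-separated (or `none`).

1 → no match
2 → match
3 → no match
4 → no match
5 → no match
6 → no match
7 → no match

2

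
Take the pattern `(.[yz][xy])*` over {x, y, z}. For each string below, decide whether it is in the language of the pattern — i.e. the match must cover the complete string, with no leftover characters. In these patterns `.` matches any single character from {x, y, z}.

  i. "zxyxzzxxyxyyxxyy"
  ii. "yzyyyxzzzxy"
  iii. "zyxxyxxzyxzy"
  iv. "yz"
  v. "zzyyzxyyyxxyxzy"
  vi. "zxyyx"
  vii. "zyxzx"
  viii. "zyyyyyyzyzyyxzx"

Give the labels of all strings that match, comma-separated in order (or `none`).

iii, viii

i → no match
ii → no match
iii → match
iv → no match
v → no match
vi → no match
vii → no match
viii → match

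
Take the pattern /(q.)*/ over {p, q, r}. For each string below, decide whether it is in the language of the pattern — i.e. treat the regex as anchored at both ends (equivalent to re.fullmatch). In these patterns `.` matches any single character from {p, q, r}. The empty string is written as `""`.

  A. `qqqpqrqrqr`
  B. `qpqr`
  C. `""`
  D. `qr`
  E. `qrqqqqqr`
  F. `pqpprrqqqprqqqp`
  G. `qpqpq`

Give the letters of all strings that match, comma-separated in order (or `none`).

A, B, C, D, E

A → match
B → match
C → match
D → match
E → match
F → no match
G → no match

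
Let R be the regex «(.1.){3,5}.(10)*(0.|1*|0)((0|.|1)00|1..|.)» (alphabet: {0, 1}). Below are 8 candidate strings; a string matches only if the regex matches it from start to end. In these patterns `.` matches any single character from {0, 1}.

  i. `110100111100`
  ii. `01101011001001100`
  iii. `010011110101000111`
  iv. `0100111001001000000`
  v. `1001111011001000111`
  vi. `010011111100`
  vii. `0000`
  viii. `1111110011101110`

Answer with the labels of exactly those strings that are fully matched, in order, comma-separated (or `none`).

ii, vi

i. `110100111100` → no match
ii → match
iii → no match
iv → no match
v → no match
vi. `010011111100` → match
vii. `0000` → no match
viii → no match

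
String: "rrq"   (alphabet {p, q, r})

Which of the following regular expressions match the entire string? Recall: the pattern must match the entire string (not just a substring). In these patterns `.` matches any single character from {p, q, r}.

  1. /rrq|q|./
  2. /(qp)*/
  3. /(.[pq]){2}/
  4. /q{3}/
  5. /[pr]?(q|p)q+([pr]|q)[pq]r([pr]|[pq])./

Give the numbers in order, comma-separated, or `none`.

1 → match
2 → no match
3 → no match
4 → no match — must start with "q"
5 → no match

1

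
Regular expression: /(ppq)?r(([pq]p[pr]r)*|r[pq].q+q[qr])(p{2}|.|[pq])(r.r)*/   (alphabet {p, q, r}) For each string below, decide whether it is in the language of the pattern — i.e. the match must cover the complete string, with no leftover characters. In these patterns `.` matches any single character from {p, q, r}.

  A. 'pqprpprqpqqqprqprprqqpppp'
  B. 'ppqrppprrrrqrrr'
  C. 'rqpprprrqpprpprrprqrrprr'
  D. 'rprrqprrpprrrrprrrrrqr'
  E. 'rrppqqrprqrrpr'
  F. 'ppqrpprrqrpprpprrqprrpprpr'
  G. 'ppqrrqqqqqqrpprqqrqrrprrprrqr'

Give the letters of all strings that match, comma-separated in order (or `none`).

A → no match
B → no match
C → no match
D → no match
E → match
F → no match
G → no match

E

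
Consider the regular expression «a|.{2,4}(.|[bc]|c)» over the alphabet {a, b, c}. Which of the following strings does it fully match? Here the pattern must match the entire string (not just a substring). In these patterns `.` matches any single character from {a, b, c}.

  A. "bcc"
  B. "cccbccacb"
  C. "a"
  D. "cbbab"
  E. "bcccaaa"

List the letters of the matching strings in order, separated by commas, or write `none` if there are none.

A → match
B → no match
C → match
D → match
E → no match

A, C, D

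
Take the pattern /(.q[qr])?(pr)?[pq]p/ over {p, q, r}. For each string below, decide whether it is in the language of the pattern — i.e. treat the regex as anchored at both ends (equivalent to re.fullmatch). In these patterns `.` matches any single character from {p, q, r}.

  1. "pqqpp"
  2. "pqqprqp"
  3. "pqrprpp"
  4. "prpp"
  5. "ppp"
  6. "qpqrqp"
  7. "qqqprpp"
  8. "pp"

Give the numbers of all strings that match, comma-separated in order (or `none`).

1, 2, 3, 4, 7, 8

1 → match
2 → match
3 → match
4 → match
5 → no match
6 → no match
7 → match
8 → match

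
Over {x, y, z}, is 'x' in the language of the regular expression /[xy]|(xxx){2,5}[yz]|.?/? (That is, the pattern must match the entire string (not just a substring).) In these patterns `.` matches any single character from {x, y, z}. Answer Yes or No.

Yes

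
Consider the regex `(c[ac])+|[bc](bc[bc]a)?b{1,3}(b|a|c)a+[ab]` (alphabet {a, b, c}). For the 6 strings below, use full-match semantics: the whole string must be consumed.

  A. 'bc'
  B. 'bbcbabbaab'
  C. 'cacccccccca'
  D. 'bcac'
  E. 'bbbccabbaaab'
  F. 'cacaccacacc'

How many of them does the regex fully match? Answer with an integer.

1

A. 'bc' → no match
B. 'bbcbabbaab' → match
C. 'cacccccccca' → no match
D. 'bcac' → no match
E. 'bbbccabbaaab' → no match
F. 'cacaccacacc' → no match
Total matched: 1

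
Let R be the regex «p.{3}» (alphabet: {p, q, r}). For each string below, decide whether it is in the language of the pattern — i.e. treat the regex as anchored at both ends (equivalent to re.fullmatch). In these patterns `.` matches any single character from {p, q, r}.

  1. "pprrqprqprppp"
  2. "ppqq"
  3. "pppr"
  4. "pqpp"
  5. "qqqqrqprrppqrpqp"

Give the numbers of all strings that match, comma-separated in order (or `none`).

2, 3, 4

1 → no match
2 → match
3 → match
4 → match
5 → no match — must start with "p"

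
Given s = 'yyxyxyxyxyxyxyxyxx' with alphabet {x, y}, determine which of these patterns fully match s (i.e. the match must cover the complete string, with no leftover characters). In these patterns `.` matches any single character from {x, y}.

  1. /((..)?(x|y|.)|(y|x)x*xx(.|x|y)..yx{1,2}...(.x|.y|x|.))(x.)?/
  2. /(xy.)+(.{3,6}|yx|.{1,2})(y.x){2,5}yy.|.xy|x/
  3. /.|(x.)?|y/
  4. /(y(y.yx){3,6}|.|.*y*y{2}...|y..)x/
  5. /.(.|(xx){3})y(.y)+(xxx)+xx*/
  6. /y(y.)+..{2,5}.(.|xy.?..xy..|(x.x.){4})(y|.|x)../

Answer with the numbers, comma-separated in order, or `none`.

4, 6

1 → no match
2 → no match
3 → no match
4 → match
5 → no match
6 → match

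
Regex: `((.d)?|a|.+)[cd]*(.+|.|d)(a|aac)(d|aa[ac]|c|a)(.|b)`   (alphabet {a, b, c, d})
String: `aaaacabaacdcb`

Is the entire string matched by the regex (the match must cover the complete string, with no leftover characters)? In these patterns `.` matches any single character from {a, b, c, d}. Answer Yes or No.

No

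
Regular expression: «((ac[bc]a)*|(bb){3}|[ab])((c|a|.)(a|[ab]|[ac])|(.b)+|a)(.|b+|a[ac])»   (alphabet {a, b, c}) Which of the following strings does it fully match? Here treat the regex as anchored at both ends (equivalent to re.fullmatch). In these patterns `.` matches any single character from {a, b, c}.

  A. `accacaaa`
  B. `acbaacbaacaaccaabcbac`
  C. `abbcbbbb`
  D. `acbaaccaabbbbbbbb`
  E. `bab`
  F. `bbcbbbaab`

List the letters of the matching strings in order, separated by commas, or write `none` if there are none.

A. `accacaaa` → match
B → no match
C. `abbcbbbb` → match
D → match
E. `bab` → match
F. `bbcbbbaab` → no match

A, C, D, E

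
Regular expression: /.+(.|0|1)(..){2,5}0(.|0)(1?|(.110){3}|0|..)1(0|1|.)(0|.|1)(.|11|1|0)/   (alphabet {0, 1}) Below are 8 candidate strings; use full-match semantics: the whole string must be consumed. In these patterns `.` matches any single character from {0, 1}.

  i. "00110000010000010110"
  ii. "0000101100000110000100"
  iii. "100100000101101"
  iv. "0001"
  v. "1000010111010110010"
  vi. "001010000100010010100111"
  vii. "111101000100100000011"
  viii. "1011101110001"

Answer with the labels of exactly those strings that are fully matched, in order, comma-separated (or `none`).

iii

i → no match
ii → no match
iii → match
iv. "0001" → no match
v → no match
vi → no match
vii → no match
viii → no match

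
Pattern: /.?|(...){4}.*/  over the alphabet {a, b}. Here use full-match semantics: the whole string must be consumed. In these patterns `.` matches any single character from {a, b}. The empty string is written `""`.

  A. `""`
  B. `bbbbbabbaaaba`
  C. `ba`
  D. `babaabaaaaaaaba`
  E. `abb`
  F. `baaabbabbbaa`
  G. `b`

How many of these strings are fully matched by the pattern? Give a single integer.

A → match
B → match
C → no match
D → match
E → no match
F → match
G → match
Total matched: 5

5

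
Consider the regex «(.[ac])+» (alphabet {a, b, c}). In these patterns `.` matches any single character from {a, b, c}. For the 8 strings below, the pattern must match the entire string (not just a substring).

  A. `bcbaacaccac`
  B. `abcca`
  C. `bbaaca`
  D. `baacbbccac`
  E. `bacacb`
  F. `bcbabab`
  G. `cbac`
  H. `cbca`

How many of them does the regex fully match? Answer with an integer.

A → no match
B → no match
C → no match
D → no match
E → no match
F → no match
G → no match
H → no match
Total matched: 0

0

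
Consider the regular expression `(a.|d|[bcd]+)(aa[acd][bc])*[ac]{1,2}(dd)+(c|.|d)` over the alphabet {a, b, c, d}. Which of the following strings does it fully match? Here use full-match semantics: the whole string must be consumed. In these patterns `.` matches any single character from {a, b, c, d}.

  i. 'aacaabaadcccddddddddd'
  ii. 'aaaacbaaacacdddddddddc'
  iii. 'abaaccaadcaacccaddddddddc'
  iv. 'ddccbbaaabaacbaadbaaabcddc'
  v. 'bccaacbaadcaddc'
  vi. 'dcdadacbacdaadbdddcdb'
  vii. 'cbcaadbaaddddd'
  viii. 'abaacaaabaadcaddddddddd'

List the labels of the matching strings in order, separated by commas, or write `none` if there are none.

i → no match
ii → no match
iii → match
iv → match
v → match
vi → no match
vii → match
viii → no match

iii, iv, v, vii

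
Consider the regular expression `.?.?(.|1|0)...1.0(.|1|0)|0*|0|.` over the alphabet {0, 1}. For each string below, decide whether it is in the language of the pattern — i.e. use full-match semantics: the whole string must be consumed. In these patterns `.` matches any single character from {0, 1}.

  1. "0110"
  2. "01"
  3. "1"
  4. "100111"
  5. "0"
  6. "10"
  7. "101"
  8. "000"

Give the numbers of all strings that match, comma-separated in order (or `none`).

1 → no match
2 → no match
3 → match
4 → no match
5 → match
6 → no match
7 → no match
8 → match

3, 5, 8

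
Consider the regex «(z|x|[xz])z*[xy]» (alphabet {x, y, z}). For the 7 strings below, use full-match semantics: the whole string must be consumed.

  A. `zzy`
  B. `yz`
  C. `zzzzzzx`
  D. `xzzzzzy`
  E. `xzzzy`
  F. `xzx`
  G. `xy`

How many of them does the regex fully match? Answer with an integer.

6

A → match
B → no match
C → match
D → match
E → match
F → match
G → match
Total matched: 6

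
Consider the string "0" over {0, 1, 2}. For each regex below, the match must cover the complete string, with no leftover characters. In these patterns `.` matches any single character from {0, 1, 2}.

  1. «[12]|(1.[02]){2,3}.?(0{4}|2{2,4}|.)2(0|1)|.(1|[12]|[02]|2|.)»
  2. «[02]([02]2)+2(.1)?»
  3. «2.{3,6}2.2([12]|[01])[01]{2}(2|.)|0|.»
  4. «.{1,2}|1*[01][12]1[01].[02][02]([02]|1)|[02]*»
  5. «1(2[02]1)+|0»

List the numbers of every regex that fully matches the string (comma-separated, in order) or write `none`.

3, 4, 5

1 → no match
2 → no match
3 → match
4 → match
5 → match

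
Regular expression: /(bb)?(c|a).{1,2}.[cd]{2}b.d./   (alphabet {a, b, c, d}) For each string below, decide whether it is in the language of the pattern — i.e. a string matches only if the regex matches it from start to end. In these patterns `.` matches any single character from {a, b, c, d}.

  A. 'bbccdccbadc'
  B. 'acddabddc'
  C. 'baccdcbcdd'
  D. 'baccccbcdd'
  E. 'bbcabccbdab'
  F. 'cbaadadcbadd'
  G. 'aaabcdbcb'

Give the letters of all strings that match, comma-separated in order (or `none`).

A → match
B → no match
C → no match
D → no match
E → no match
F → no match
G → no match

A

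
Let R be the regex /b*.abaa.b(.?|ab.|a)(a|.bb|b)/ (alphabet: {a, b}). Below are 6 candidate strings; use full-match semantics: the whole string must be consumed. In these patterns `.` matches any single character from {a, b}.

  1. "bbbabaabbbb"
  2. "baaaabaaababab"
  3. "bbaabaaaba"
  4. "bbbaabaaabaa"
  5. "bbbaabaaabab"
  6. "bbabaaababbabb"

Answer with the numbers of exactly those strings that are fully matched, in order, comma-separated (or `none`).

1, 3, 4, 5, 6

1 → match
2 → no match
3 → match
4 → match
5 → match
6 → match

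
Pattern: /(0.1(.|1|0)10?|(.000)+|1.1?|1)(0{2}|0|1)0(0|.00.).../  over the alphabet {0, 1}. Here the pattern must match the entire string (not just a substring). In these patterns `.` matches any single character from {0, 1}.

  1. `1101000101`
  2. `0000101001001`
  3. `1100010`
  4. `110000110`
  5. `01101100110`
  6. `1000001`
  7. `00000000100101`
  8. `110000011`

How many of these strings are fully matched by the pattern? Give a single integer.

8

1 → match
2 → match
3 → match
4 → match
5 → match
6 → match
7 → match
8 → match
Total matched: 8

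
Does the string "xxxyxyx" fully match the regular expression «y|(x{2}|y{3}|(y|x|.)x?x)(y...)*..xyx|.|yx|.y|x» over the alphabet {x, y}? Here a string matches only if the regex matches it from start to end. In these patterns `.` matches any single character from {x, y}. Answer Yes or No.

Yes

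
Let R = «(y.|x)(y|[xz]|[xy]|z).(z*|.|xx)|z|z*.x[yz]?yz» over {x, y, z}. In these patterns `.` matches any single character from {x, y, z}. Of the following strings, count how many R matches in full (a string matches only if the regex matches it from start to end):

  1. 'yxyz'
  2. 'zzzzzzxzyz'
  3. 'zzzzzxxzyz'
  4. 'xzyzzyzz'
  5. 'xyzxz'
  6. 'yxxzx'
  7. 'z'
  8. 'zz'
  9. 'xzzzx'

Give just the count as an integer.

5

1 → match
2 → match
3 → match
4 → no match
5 → no match
6 → match
7 → match
8 → no match
9 → no match
Total matched: 5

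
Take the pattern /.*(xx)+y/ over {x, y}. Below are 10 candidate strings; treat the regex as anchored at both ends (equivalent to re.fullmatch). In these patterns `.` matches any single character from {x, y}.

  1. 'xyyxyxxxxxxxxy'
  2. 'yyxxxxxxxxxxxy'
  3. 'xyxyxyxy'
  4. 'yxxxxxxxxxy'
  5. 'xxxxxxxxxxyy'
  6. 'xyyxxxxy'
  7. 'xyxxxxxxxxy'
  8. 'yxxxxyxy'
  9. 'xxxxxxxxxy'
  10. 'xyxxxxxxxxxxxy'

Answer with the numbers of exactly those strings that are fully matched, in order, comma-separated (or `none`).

1, 2, 4, 6, 7, 9, 10

1 → match
2 → match
3 → no match — must end with 'xxy'
4 → match
5 → no match — must end with 'xxy'
6 → match
7 → match
8 → no match — must end with 'xxy'
9 → match
10 → match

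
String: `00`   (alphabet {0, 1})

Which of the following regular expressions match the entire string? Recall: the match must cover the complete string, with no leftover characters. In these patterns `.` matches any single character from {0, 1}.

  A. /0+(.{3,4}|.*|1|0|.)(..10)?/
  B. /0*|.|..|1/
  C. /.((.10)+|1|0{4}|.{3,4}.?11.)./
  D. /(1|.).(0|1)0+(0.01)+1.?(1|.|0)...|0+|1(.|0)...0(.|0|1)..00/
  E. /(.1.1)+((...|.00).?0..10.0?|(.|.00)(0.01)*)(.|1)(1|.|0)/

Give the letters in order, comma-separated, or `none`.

A → match
B → match
C → no match
D → match
E → no match

A, B, D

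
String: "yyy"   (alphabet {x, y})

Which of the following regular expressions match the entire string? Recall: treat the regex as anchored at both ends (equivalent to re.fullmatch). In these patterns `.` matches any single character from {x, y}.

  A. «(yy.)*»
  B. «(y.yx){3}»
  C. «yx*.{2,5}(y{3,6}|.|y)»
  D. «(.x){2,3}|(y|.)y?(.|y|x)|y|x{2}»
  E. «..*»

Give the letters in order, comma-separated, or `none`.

A → match
B → no match — must end with "yx"
C → no match
D → match
E → match

A, D, E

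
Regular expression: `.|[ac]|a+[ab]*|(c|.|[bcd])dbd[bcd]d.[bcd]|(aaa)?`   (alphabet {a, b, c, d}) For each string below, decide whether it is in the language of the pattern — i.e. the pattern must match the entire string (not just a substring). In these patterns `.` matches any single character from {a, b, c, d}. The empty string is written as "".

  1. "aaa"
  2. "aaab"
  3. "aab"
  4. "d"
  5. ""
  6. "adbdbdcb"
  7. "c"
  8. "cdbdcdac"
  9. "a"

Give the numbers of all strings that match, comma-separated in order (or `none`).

1 → match
2 → match
3 → match
4 → match
5 → match
6 → match
7 → match
8 → match
9 → match

1, 2, 3, 4, 5, 6, 7, 8, 9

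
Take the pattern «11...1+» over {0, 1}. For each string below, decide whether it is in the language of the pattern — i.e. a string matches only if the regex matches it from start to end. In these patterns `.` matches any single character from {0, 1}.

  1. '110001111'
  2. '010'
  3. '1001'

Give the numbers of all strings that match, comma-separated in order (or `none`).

1

1 → match
2 → no match — must start with '11'
3 → no match — must start with '11'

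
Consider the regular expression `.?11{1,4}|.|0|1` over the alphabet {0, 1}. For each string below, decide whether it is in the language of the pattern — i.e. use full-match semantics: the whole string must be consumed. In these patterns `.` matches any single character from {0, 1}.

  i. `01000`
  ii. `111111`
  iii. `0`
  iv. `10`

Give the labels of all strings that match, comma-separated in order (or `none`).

ii, iii

i. `01000` → no match
ii. `111111` → match
iii. `0` → match
iv. `10` → no match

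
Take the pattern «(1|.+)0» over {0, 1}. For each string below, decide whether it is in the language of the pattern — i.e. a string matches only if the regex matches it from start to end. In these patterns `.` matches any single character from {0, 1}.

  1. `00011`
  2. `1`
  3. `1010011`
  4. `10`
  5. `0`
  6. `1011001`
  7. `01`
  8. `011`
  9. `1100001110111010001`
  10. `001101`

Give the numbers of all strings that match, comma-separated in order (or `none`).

4

1 → no match — must end with `0`
2 → no match — must end with `0`
3 → no match — must end with `0`
4 → match
5 → no match
6 → no match — must end with `0`
7 → no match — must end with `0`
8 → no match — must end with `0`
9 → no match — must end with `0`
10 → no match — must end with `0`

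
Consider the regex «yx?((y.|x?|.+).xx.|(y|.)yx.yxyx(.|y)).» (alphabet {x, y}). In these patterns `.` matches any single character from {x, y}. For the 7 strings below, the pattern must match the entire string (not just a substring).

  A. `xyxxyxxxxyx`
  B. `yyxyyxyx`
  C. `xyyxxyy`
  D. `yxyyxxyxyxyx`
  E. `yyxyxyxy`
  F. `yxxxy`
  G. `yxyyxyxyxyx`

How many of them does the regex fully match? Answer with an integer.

1

A → no match — must start with `y`
B → no match
C → no match — must start with `y`
D → match
E → no match
F → no match
G → no match
Total matched: 1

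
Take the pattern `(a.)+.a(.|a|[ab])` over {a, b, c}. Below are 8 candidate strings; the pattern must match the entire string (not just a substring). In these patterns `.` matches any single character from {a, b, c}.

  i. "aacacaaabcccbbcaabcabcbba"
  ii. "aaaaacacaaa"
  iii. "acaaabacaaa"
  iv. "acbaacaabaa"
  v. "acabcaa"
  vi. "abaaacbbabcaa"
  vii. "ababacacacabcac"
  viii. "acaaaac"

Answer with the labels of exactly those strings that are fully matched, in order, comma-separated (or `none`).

i → no match
ii → match
iii → match
iv → no match
v → match
vi → no match
vii → match
viii → match

ii, iii, v, vii, viii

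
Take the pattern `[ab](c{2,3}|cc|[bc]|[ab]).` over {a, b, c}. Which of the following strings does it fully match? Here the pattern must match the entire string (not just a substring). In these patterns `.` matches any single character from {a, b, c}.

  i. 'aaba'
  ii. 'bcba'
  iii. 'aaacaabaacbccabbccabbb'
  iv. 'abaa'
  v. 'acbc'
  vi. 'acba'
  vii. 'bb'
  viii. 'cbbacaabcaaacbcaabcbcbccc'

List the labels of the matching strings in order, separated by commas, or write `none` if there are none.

i → no match
ii → no match
iii → no match
iv → no match
v → no match
vi → no match
vii → no match
viii → no match

none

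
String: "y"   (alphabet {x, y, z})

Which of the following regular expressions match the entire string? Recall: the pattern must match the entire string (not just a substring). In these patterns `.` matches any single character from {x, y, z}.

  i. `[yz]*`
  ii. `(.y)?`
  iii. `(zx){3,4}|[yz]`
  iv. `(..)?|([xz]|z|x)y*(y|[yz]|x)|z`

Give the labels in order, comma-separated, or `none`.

i → match
ii → no match
iii → match
iv → no match

i, iii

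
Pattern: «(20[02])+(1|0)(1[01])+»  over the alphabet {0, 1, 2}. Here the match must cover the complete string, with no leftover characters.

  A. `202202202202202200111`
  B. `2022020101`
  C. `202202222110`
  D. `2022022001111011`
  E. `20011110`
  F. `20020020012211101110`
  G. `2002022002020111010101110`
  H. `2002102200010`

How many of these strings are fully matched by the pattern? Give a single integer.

4

A → match
B. `2022020101` → no match
C. `202202222110` → no match
D → match
E. `20011110` → match
F → no match
G → match
H → no match
Total matched: 4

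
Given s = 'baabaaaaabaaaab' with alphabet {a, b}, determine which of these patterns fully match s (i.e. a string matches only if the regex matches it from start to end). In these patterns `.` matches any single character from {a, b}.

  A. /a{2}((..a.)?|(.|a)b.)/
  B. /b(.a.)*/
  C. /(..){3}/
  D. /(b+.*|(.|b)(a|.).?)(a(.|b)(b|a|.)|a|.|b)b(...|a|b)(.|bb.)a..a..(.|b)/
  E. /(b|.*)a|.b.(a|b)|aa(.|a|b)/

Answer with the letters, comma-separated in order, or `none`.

D

A → no match — must start with 'a'
B → no match
C → no match
D → match
E → no match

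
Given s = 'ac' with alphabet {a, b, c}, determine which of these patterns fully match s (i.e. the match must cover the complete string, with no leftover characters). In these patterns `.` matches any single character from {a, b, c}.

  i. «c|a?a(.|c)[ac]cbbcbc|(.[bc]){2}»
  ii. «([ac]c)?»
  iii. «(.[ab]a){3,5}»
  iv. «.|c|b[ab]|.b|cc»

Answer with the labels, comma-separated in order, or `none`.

ii

i → no match
ii → match
iii → no match — must end with 'a'
iv → no match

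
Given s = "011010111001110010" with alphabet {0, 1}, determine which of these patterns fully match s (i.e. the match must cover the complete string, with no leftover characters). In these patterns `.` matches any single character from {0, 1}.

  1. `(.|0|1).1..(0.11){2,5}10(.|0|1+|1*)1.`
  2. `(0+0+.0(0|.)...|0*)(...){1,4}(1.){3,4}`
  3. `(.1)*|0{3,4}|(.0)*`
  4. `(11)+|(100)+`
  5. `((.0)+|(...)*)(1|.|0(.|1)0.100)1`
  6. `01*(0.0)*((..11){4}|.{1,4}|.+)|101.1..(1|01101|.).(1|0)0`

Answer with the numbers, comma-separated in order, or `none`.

1 → match
2 → no match
3 → no match
4 → no match
5 → no match — must end with "1"
6 → match

1, 6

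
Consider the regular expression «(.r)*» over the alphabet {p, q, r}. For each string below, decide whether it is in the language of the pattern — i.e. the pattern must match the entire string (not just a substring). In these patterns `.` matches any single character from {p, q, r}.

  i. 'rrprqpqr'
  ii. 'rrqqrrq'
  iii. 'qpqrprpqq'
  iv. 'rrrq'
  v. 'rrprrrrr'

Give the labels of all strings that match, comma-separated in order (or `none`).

v

i → no match
ii → no match
iii → no match
iv → no match
v → match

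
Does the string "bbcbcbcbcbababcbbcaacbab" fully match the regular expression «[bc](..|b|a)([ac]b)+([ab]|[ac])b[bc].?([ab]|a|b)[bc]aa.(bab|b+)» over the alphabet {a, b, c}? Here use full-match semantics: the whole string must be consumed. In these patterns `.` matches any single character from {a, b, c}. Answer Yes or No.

Yes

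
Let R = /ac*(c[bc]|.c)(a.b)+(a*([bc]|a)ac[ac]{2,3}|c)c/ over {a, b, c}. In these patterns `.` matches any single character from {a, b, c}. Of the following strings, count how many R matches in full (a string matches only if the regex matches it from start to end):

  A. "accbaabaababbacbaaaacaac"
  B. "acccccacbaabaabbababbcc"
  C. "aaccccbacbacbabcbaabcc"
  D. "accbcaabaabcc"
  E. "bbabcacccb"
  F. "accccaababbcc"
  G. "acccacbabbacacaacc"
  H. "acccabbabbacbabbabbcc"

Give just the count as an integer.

5

A → match
B → no match
C → no match
D → match
E → no match — must start with "a"
F → match
G → match
H → match
Total matched: 5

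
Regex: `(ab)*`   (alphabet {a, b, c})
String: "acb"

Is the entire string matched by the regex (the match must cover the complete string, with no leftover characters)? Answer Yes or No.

No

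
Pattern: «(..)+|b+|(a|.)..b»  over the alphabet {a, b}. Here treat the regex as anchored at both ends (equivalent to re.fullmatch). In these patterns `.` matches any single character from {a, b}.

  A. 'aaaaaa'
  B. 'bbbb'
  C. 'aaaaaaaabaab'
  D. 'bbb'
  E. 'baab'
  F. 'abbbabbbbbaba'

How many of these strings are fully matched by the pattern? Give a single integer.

5

A → match
B → match
C → match
D → match
E → match
F → no match
Total matched: 5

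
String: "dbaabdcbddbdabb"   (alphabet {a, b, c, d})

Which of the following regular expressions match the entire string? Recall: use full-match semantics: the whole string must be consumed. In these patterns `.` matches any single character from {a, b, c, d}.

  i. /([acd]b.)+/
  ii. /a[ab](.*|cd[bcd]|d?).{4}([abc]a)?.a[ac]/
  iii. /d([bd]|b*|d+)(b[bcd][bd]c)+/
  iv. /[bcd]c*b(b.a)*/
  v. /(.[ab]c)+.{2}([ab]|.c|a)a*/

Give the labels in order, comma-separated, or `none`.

i

i → match
ii → no match — must start with "a"
iii → no match — must end with "c"
iv → no match
v → no match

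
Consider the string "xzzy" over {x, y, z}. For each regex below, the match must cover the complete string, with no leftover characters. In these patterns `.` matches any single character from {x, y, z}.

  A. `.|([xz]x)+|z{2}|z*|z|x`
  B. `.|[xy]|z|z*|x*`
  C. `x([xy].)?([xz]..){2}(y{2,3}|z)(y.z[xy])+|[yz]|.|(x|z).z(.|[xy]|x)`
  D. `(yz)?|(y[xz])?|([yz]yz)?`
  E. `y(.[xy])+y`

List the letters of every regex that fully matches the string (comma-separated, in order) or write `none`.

C

A → no match
B → no match
C → match
D → no match
E → no match — must start with "y"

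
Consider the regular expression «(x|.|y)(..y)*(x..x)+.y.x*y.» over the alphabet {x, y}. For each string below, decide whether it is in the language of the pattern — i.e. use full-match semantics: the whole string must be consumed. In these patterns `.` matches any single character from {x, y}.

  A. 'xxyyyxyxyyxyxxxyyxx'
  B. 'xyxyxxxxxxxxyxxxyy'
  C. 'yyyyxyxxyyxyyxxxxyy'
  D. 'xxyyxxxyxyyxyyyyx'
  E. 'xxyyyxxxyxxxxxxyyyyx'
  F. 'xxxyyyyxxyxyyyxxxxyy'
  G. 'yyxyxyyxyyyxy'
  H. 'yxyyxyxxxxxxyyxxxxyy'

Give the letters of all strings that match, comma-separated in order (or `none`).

F, H

A → no match
B → no match
C → no match
D → no match
E → no match
F → match
G → no match
H → match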